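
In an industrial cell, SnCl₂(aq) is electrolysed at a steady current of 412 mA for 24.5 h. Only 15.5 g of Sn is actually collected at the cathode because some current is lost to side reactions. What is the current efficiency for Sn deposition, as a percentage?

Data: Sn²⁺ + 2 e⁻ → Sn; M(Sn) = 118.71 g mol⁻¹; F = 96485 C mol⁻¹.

69.3 %

Q = I·t = 0.4120 × 88200 = 36340 C; n(e⁻) = 36340/96485 = 0.3766 mol.
Theoretical n(Sn) = n(e⁻)/2 = 0.1883 mol, i.e. m_theo = 0.1883 × 118.71 = 22.35 g.
Efficiency = m_actual / m_theo = 15.5 / 22.35 = 69.3 %.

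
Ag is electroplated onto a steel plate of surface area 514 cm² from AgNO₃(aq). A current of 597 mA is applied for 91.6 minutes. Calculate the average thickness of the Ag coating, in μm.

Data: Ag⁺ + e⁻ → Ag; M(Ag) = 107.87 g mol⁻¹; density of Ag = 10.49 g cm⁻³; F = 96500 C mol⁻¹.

6.80 μm

Q = I·t = 0.5970 × 5496.0 = 3281 C; n(e⁻) = 0.03400 mol.
n(Ag) = n(e⁻)/1 = 0.03400 mol, so m = 0.03400 × 107.87 = 3.668 g.
Volume = m/ρ = 3.668 / 10.49 = 0.3496 cm³.
Thickness = V/A = 0.3496 / 514 = 6.80 × 10⁻⁴ cm = 6.80 μm.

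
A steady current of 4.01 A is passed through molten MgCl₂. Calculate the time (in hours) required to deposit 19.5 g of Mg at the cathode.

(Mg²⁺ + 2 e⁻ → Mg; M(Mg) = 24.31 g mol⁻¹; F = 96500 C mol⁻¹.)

n(Mg) = m/M = 19.5 / 24.31 = 0.8021 mol.
Each Mg atom requires 2 electrons, so n(e⁻) = 2 × 0.8021 = 1.604 mol.
Q = n(e⁻)·F = 1.604 × 96500 = 154800 C.
t = Q/I = 154800 / 4.010 A = 38610 s = 10.7 h.

10.7 h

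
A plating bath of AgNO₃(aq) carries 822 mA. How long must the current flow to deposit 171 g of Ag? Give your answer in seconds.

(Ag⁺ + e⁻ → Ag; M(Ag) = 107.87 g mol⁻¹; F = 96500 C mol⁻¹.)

1.86 × 10⁵ s

n(Ag) = m/M = 171 / 107.87 = 1.585 mol.
Each Ag atom requires 1 electron, so n(e⁻) = 1 × 1.585 = 1.585 mol.
Q = n(e⁻)·F = 1.585 × 96500 = 153000 C.
t = Q/I = 153000 / 0.8220 A = 186100 s.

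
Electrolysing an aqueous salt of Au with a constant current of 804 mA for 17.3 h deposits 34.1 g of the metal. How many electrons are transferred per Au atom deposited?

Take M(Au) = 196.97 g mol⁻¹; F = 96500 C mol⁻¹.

Q = I·t = 0.8040 A × 62280 s = 50070 C, so n(e⁻) = 50070/96500 = 0.5189 mol.
n(Au) deposited = 34.1 / 196.97 = 0.1731 mol.
Electrons per atom = n(e⁻)/n(Au) = 0.5189 / 0.1731 = 3.00 ≈ 3, so the ion is Au³⁺.

3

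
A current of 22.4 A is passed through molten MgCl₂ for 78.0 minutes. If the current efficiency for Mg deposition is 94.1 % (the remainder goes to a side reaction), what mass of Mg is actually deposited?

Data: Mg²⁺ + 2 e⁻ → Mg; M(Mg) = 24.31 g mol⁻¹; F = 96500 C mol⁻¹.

Q = I·t = 22.40 × 4680.0 = 104800 C.
n(e⁻) = 104800/96500 = 1.086 mol; theoretically n(Mg) = 1.086/2 = 0.5432 mol, m_theo = 13.20 g.
At 94.1 % efficiency, m_actual = 0.941 × 13.20 = 12.4 g.

12.4 g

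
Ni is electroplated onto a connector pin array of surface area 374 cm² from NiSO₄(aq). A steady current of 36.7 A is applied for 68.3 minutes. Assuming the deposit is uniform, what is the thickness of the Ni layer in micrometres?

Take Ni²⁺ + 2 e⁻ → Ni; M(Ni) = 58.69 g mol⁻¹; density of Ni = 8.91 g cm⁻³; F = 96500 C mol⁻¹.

137 μm

Q = I·t = 36.70 × 4098.0 = 150400 C; n(e⁻) = 1.559 mol.
n(Ni) = n(e⁻)/2 = 0.7793 mol, so m = 0.7793 × 58.69 = 45.73 g.
Volume = m/ρ = 45.73 / 8.91 = 5.133 cm³.
Thickness = V/A = 5.133 / 374 = 0.0137 cm = 137 μm.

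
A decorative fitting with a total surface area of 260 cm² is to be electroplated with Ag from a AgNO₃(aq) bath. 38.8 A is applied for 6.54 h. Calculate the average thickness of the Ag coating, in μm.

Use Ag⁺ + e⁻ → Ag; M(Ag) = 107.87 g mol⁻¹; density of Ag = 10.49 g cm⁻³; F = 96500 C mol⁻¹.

3740 μm

Q = I·t = 38.80 × 23544 = 913500 C; n(e⁻) = 9.466 mol.
n(Ag) = n(e⁻)/1 = 9.466 mol, so m = 9.466 × 107.87 = 1021 g.
Volume = m/ρ = 1021 / 10.49 = 97.34 cm³.
Thickness = V/A = 97.34 / 260 = 0.374 cm = 3740 μm.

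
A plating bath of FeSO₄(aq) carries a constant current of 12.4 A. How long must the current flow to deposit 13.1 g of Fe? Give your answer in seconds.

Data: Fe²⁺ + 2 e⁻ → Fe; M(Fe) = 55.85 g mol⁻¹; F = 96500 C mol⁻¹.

3650 s

n(Fe) = m/M = 13.1 / 55.85 = 0.2346 mol.
Each Fe atom requires 2 electrons, so n(e⁻) = 2 × 0.2346 = 0.4691 mol.
Q = n(e⁻)·F = 0.4691 × 96500 = 45270 C.
t = Q/I = 45270 / 12.40 A = 3651 s.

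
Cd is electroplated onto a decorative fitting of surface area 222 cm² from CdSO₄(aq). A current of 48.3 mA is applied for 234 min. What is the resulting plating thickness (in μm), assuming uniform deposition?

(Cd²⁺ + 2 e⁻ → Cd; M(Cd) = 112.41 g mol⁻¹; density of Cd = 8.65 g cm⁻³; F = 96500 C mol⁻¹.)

Q = I·t = 0.04830 × 14040 = 678.1 C; n(e⁻) = 0.007027 mol.
n(Cd) = n(e⁻)/2 = 0.003514 mol, so m = 0.003514 × 112.41 = 0.3950 g.
Volume = m/ρ = 0.3950 / 8.65 = 0.04566 cm³.
Thickness = V/A = 0.04566 / 222 = 2.06 × 10⁻⁴ cm = 2.06 μm.

2.06 μm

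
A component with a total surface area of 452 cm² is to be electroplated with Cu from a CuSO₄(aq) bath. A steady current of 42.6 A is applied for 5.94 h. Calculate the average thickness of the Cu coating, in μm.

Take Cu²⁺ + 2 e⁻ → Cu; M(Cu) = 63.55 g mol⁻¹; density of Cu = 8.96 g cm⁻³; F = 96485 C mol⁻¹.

741 μm

Q = I·t = 42.60 × 21384 = 911000 C; n(e⁻) = 9.441 mol.
n(Cu) = n(e⁻)/2 = 4.721 mol, so m = 4.721 × 63.55 = 300.0 g.
Volume = m/ρ = 300.0 / 8.96 = 33.48 cm³.
Thickness = V/A = 33.48 / 452 = 0.0741 cm = 741 μm.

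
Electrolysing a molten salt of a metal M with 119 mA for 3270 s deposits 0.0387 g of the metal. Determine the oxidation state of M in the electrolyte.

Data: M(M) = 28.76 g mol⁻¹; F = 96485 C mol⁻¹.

Q = I·t = 0.1190 A × 3270.0 s = 389.1 C, so n(e⁻) = 389.1/96485 = 0.004033 mol.
n(M) deposited = 0.0387 / 28.76 = 0.001346 mol.
Electrons per atom = n(e⁻)/n(M) = 0.004033 / 0.001346 = 3.00 ≈ 3, so the ion is M³⁺.

+3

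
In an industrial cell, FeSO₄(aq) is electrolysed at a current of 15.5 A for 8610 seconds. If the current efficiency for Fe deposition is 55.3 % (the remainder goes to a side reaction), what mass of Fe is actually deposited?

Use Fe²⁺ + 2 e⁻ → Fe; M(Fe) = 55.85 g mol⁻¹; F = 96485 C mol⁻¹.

Q = I·t = 15.50 × 8610.0 = 133500 C.
n(e⁻) = 133500/96485 = 1.383 mol; theoretically n(Fe) = 1.383/2 = 0.6916 mol, m_theo = 38.62 g.
At 55.3 % efficiency, m_actual = 0.553 × 38.62 = 21.4 g.

21.4 g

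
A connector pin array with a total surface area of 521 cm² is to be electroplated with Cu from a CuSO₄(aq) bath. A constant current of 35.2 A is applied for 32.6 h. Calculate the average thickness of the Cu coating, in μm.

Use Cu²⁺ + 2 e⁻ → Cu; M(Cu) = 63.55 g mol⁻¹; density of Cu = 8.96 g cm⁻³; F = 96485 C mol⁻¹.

Q = I·t = 35.20 × 117360 = 4131000 C; n(e⁻) = 42.82 mol.
n(Cu) = n(e⁻)/2 = 21.41 mol, so m = 21.41 × 63.55 = 1360 g.
Volume = m/ρ = 1360 / 8.96 = 151.8 cm³.
Thickness = V/A = 151.8 / 521 = 0.291 cm = 2910 μm.

2910 μm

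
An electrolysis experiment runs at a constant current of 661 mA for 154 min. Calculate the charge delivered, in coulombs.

Q = I·t = 0.6610 A × 9240.0 s = 6110 C.

6110 C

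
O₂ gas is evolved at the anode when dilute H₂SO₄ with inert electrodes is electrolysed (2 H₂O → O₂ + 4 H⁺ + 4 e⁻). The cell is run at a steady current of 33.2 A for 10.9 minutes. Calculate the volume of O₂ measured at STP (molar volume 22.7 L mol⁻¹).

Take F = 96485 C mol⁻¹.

1.28 L

Q = I·t = 33.20 A × 654.00 s = 21710 C.
n(e⁻) = Q/F = 21710 / 96485 = 0.2250 mol.
4 electrons are transferred per O₂ molecule, so n(O₂) = 0.2250 / 4 = 0.05626 mol.
V = n × V_m = 0.05626 × 22.7 = 1.28 L.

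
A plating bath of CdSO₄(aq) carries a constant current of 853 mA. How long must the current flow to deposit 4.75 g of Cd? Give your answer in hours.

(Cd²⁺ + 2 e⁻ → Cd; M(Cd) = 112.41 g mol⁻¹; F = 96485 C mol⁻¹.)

n(Cd) = m/M = 4.75 / 112.41 = 0.04226 mol.
Each Cd atom requires 2 electrons, so n(e⁻) = 2 × 0.04226 = 0.08451 mol.
Q = n(e⁻)·F = 0.08451 × 96485 = 8154 C.
t = Q/I = 8154 / 0.8530 A = 9559 s = 2.66 h.

2.66 h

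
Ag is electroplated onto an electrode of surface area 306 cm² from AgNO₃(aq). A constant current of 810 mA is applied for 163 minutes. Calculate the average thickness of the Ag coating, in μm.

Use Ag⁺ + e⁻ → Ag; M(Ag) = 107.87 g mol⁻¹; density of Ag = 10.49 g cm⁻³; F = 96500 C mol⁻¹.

27.6 μm

Q = I·t = 0.8100 × 9780.0 = 7922 C; n(e⁻) = 0.08209 mol.
n(Ag) = n(e⁻)/1 = 0.08209 mol, so m = 0.08209 × 107.87 = 8.855 g.
Volume = m/ρ = 8.855 / 10.49 = 0.8442 cm³.
Thickness = V/A = 0.8442 / 306 = 0.00276 cm = 27.6 μm.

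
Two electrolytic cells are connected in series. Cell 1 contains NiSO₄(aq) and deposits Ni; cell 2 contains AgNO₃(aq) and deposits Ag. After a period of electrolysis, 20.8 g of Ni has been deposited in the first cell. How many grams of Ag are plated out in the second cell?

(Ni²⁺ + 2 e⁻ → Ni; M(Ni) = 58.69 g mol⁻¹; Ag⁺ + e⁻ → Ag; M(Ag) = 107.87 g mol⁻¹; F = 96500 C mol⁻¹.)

76.5 g

n(Ni) = 20.8 / 58.69 = 0.3544 mol.
Since Ni²⁺ + 2 e⁻ → Ni, n(e⁻) passed = 2 × 0.3544 = 0.7088 mol.
Cells in series carry the same charge, so the same 0.7088 mol of electrons passes through cell 2.
Ag⁺ + e⁻ → Ag, so n(Ag) = 0.7088 / 1 = 0.7088 mol.
m(Ag) = 0.7088 × 107.87 = 76.5 g.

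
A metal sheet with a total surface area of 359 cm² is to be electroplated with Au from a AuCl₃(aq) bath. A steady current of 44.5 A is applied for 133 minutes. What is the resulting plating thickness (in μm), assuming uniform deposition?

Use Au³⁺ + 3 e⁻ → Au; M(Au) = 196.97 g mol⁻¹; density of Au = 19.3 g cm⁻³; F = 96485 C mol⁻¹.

349 μm

Q = I·t = 44.50 × 7980.0 = 355100 C; n(e⁻) = 3.680 mol.
n(Au) = n(e⁻)/3 = 1.227 mol, so m = 1.227 × 196.97 = 241.6 g.
Volume = m/ρ = 241.6 / 19.3 = 12.52 cm³.
Thickness = V/A = 12.52 / 359 = 0.0349 cm = 349 μm.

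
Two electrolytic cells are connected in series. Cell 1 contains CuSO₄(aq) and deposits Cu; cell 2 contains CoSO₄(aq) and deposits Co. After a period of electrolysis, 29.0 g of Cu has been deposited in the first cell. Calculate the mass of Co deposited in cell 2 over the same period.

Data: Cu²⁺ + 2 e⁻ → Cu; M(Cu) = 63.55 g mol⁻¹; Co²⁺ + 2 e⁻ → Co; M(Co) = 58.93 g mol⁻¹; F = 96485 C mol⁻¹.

n(Cu) = 29.0 / 63.55 = 0.4563 mol.
Since Cu²⁺ + 2 e⁻ → Cu, n(e⁻) passed = 2 × 0.4563 = 0.9127 mol.
Cells in series carry the same charge, so the same 0.9127 mol of electrons passes through cell 2.
Co²⁺ + 2 e⁻ → Co, so n(Co) = 0.9127 / 2 = 0.4563 mol.
m(Co) = 0.4563 × 58.93 = 26.9 g.

26.9 g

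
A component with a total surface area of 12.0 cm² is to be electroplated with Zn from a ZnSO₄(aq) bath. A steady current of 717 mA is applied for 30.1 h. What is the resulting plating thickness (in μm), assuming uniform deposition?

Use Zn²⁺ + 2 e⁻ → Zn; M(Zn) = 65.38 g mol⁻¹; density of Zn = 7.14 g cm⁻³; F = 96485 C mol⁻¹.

Q = I·t = 0.7170 × 108360 = 77690 C; n(e⁻) = 0.8052 mol.
n(Zn) = n(e⁻)/2 = 0.4026 mol, so m = 0.4026 × 65.38 = 26.32 g.
Volume = m/ρ = 26.32 / 7.14 = 3.687 cm³.
Thickness = V/A = 3.687 / 12.0 = 0.307 cm = 3070 μm.

3070 μm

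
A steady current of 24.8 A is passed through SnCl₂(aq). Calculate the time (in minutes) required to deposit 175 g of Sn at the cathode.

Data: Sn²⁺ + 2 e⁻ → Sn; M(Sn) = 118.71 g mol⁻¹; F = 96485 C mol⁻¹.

n(Sn) = m/M = 175 / 118.71 = 1.474 mol.
Each Sn atom requires 2 electrons, so n(e⁻) = 2 × 1.474 = 2.948 mol.
Q = n(e⁻)·F = 2.948 × 96485 = 284500 C.
t = Q/I = 284500 / 24.80 A = 11470 s = 191 min.

191 min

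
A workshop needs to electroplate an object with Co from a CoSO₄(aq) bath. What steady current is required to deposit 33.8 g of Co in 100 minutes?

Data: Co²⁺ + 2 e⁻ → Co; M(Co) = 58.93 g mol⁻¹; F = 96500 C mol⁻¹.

n(Co) = 33.8 / 58.93 = 0.5736 mol.
n(e⁻) = 2 × 0.5736 = 1.147 mol.
Q = n(e⁻)·F = 1.147 × 96500 = 110700 C.
I = Q/t = 110700 / 6000.0 s = 18.4 A.

18.4 A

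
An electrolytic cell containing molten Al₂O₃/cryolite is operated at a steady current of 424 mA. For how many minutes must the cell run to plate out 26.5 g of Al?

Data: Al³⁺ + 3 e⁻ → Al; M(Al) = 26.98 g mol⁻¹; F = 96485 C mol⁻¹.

11200 min

n(Al) = m/M = 26.5 / 26.98 = 0.9822 mol.
Each Al atom requires 3 electrons, so n(e⁻) = 3 × 0.9822 = 2.947 mol.
Q = n(e⁻)·F = 2.947 × 96485 = 284300 C.
t = Q/I = 284300 / 0.4240 A = 670500 s = 11200 min.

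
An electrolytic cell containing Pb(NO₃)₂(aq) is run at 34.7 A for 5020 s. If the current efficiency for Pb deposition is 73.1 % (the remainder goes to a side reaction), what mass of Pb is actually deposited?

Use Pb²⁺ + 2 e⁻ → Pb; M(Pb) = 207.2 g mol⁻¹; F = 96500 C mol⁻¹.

Q = I·t = 34.70 × 5020.0 = 174200 C.
n(e⁻) = 174200/96500 = 1.805 mol; theoretically n(Pb) = 1.805/2 = 0.9026 mol, m_theo = 187.0 g.
At 73.1 % efficiency, m_actual = 0.731 × 187.0 = 137 g.

137 g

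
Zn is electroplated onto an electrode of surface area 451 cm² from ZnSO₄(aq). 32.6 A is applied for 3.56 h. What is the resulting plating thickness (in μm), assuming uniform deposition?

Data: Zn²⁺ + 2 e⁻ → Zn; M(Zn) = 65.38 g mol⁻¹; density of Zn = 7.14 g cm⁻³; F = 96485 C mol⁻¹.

440 μm

Q = I·t = 32.60 × 12816 = 417800 C; n(e⁻) = 4.330 mol.
n(Zn) = n(e⁻)/2 = 2.165 mol, so m = 2.165 × 65.38 = 141.6 g.
Volume = m/ρ = 141.6 / 7.14 = 19.83 cm³.
Thickness = V/A = 19.83 / 451 = 0.0440 cm = 440 μm.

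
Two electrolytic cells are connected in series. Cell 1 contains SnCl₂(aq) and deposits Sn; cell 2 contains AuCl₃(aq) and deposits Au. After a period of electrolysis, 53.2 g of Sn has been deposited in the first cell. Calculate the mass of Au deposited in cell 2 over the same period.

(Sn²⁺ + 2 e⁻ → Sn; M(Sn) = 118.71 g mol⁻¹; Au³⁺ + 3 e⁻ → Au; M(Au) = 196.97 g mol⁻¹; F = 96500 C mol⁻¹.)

58.8 g

n(Sn) = 53.2 / 118.71 = 0.4482 mol.
Since Sn²⁺ + 2 e⁻ → Sn, n(e⁻) passed = 2 × 0.4482 = 0.8963 mol.
Cells in series carry the same charge, so the same 0.8963 mol of electrons passes through cell 2.
Au³⁺ + 3 e⁻ → Au, so n(Au) = 0.8963 / 3 = 0.2988 mol.
m(Au) = 0.2988 × 196.97 = 58.8 g.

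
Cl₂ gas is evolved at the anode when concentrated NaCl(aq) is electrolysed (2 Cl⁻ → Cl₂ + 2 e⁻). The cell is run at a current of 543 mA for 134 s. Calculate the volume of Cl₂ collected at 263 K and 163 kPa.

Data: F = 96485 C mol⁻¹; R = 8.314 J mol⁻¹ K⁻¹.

Q = I·t = 0.5430 A × 134.00 s = 72.76 C.
n(e⁻) = Q/F = 72.76 / 96485 = 0.0007541 mol.
2 electrons are transferred per Cl₂ molecule, so n(Cl₂) = 0.0007541 / 2 = 0.0003771 mol.
V = nRT/P = (0.0003771 × 8.314 × 263) / (163 × 10³ Pa) = 5.06 × 10⁻⁶ m³ = 0.00506 L.

0.00506 L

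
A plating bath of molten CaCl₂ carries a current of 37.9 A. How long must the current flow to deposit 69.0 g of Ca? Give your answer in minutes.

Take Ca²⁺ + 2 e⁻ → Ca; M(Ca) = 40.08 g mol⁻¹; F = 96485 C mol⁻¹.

n(Ca) = m/M = 69.0 / 40.08 = 1.722 mol.
Each Ca atom requires 2 electrons, so n(e⁻) = 2 × 1.722 = 3.443 mol.
Q = n(e⁻)·F = 3.443 × 96485 = 332200 C.
t = Q/I = 332200 / 37.90 A = 8765 s = 146 min.

146 min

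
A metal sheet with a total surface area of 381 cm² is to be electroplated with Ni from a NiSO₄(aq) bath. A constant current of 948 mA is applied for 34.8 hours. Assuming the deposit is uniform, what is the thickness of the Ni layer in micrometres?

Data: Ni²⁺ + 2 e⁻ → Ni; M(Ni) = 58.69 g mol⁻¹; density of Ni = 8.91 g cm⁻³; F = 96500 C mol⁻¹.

106 μm

Q = I·t = 0.9480 × 125280 = 118800 C; n(e⁻) = 1.231 mol.
n(Ni) = n(e⁻)/2 = 0.6154 mol, so m = 0.6154 × 58.69 = 36.12 g.
Volume = m/ρ = 36.12 / 8.91 = 4.053 cm³.
Thickness = V/A = 4.053 / 381 = 0.0106 cm = 106 μm.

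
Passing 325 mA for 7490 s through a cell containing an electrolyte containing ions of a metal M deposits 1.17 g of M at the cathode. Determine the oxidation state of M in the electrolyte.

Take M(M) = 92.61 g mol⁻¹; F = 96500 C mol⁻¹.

Q = I·t = 0.3250 A × 7490.0 s = 2434 C, so n(e⁻) = 2434/96500 = 0.02523 mol.
n(M) deposited = 1.17 / 92.61 = 0.01263 mol.
Electrons per atom = n(e⁻)/n(M) = 0.02523 / 0.01263 = 2.00 ≈ 2, so the ion is M²⁺.

+2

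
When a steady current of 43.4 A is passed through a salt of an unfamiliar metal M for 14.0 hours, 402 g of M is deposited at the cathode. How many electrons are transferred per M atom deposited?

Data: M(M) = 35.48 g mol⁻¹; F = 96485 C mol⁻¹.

Q = I·t = 43.40 A × 50400 s = 2187000 C, so n(e⁻) = 2187000/96485 = 22.67 mol.
n(M) deposited = 402 / 35.48 = 11.33 mol.
Electrons per atom = n(e⁻)/n(M) = 22.67 / 11.33 = 2.00 ≈ 2, so the ion is M²⁺.

2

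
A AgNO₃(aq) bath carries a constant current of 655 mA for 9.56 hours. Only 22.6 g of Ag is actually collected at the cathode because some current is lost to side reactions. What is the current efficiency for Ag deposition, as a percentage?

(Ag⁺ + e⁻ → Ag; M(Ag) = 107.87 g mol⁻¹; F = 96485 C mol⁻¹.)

89.7 %

Q = I·t = 0.6550 × 34416 = 22540 C; n(e⁻) = 22540/96485 = 0.2336 mol.
Theoretical n(Ag) = n(e⁻)/1 = 0.2336 mol, i.e. m_theo = 0.2336 × 107.87 = 25.20 g.
Efficiency = m_actual / m_theo = 22.6 / 25.20 = 89.7 %.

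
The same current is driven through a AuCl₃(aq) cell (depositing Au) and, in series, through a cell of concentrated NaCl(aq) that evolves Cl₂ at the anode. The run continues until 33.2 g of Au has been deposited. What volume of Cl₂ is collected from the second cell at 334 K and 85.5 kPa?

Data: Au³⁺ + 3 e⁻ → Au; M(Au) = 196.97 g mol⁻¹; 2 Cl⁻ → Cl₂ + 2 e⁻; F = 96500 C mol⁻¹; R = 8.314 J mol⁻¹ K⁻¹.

n(Au) = 33.2 / 196.97 = 0.1686 mol, so n(e⁻) = 3 × 0.1686 = 0.5057 mol.
The cells are in series, so the same 0.5057 mol of electrons passes through the second cell.
2 Cl⁻ → Cl₂ + 2 e⁻ — 2 mol e⁻ per mol Cl₂, so n(Cl₂) = 0.5057/2 = 0.2528 mol.
V = nRT/P = (0.2528 × 8.314 × 334) / (85.5 × 10³) = 0.00821 m³ = 8.21 L.

8.21 L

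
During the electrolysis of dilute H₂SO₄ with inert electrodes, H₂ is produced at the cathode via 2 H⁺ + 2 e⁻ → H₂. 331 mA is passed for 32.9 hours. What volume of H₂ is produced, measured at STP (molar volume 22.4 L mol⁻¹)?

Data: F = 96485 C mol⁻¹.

4.55 L

Q = I·t = 0.3310 A × 118440 s = 39200 C.
n(e⁻) = Q/F = 39200 / 96485 = 0.4063 mol.
2 electrons are transferred per H₂ molecule, so n(H₂) = 0.4063 / 2 = 0.2032 mol.
V = n × V_m = 0.2032 × 22.4 = 4.55 L.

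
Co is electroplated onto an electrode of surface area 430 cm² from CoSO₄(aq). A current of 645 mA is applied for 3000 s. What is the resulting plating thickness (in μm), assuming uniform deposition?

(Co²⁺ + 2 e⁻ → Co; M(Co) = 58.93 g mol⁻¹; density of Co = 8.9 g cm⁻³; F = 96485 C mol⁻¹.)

1.54 μm

Q = I·t = 0.6450 × 3000.0 = 1935 C; n(e⁻) = 0.02005 mol.
n(Co) = n(e⁻)/2 = 0.01003 mol, so m = 0.01003 × 58.93 = 0.5909 g.
Volume = m/ρ = 0.5909 / 8.9 = 0.06640 cm³.
Thickness = V/A = 0.06640 / 430 = 1.54 × 10⁻⁴ cm = 1.54 μm.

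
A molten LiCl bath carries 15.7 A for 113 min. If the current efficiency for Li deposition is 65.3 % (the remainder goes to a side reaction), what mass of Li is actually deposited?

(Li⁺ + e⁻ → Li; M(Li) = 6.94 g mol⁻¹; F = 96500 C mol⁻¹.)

Q = I·t = 15.70 × 6780.0 = 106400 C.
n(e⁻) = 106400/96500 = 1.103 mol; theoretically n(Li) = 1.103/1 = 1.103 mol, m_theo = 7.655 g.
At 65.3 % efficiency, m_actual = 0.653 × 7.655 = 5.00 g.

5.00 g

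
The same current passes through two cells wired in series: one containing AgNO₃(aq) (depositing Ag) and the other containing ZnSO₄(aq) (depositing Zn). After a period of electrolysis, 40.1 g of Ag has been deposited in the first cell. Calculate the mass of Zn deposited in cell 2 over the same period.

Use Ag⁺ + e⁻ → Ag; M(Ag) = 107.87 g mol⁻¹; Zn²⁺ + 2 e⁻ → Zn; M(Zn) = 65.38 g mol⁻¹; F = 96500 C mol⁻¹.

n(Ag) = 40.1 / 107.87 = 0.3717 mol.
Since Ag⁺ + e⁻ → Ag, n(e⁻) passed = 1 × 0.3717 = 0.3717 mol.
Cells in series carry the same charge, so the same 0.3717 mol of electrons passes through cell 2.
Zn²⁺ + 2 e⁻ → Zn, so n(Zn) = 0.3717 / 2 = 0.1859 mol.
m(Zn) = 0.1859 × 65.38 = 12.2 g.

12.2 g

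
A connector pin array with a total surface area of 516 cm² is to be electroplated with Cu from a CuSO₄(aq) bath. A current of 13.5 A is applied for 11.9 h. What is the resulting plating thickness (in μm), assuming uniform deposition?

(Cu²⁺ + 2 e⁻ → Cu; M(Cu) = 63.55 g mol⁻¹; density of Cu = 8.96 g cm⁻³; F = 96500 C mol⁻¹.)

412 μm

Q = I·t = 13.50 × 42840 = 578300 C; n(e⁻) = 5.993 mol.
n(Cu) = n(e⁻)/2 = 2.997 mol, so m = 2.997 × 63.55 = 190.4 g.
Volume = m/ρ = 190.4 / 8.96 = 21.25 cm³.
Thickness = V/A = 21.25 / 516 = 0.0412 cm = 412 μm.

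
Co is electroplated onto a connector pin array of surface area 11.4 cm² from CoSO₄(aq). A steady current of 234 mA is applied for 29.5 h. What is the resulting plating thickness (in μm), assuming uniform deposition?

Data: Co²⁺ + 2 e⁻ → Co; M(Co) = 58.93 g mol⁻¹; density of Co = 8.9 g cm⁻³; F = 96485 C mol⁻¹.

Q = I·t = 0.2340 × 106200 = 24850 C; n(e⁻) = 0.2576 mol.
n(Co) = n(e⁻)/2 = 0.1288 mol, so m = 0.1288 × 58.93 = 7.589 g.
Volume = m/ρ = 7.589 / 8.9 = 0.8527 cm³.
Thickness = V/A = 0.8527 / 11.4 = 0.0748 cm = 748 μm.

748 μm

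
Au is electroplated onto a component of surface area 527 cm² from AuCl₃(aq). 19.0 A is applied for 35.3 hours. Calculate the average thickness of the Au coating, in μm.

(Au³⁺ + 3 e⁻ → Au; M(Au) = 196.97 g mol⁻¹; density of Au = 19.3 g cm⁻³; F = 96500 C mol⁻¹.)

Q = I·t = 19.00 × 127080 = 2415000 C; n(e⁻) = 25.02 mol.
n(Au) = n(e⁻)/3 = 8.340 mol, so m = 8.340 × 196.97 = 1643 g.
Volume = m/ρ = 1643 / 19.3 = 85.12 cm³.
Thickness = V/A = 85.12 / 527 = 0.162 cm = 1620 μm.

1620 μm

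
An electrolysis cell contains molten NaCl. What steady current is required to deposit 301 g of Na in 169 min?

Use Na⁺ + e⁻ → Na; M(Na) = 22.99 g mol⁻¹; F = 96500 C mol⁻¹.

125 A

n(Na) = 301 / 22.99 = 13.09 mol.
n(e⁻) = 1 × 13.09 = 13.09 mol.
Q = n(e⁻)·F = 13.09 × 96500 = 1263000 C.
I = Q/t = 1263000 / 10140 s = 125 A.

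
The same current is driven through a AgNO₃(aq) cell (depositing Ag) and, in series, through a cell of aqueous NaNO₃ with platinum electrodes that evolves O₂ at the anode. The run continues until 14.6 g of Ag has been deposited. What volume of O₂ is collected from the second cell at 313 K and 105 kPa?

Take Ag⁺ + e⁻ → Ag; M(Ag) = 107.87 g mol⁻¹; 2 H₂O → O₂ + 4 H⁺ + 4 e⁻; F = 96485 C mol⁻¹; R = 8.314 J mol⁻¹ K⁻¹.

n(Ag) = 14.6 / 107.87 = 0.1353 mol, so n(e⁻) = 1 × 0.1353 = 0.1353 mol.
The cells are in series, so the same 0.1353 mol of electrons passes through the second cell.
2 H₂O → O₂ + 4 H⁺ + 4 e⁻ — 4 mol e⁻ per mol O₂, so n(O₂) = 0.1353/4 = 0.03384 mol.
V = nRT/P = (0.03384 × 8.314 × 313) / (105 × 10³) = 8.39 × 10⁻⁴ m³ = 0.839 L.

0.839 L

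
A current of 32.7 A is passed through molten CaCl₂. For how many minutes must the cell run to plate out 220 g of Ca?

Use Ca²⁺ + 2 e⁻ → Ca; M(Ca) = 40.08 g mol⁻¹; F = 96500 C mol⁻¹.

n(Ca) = m/M = 220 / 40.08 = 5.489 mol.
Each Ca atom requires 2 electrons, so n(e⁻) = 2 × 5.489 = 10.98 mol.
Q = n(e⁻)·F = 10.98 × 96500 = 1059000 C.
t = Q/I = 1059000 / 32.70 A = 32400 s = 540 min.

540 min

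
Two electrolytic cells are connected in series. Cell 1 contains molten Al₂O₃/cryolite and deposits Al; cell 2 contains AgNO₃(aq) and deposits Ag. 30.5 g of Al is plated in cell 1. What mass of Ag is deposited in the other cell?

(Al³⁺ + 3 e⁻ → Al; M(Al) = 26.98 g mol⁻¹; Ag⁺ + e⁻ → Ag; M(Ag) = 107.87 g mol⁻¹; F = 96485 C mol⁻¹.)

n(Al) = 30.5 / 26.98 = 1.130 mol.
Since Al³⁺ + 3 e⁻ → Al, n(e⁻) passed = 3 × 1.130 = 3.391 mol.
Cells in series carry the same charge, so the same 3.391 mol of electrons passes through cell 2.
Ag⁺ + e⁻ → Ag, so n(Ag) = 3.391 / 1 = 3.391 mol.
m(Ag) = 3.391 × 107.87 = 366 g.

366 g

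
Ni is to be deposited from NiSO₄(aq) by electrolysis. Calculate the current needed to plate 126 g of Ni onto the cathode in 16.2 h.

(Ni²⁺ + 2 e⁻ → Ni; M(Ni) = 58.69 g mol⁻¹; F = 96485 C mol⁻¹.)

n(Ni) = 126 / 58.69 = 2.147 mol.
n(e⁻) = 2 × 2.147 = 4.294 mol.
Q = n(e⁻)·F = 4.294 × 96485 = 414300 C.
I = Q/t = 414300 / 58320 s = 7.10 A.

7.10 A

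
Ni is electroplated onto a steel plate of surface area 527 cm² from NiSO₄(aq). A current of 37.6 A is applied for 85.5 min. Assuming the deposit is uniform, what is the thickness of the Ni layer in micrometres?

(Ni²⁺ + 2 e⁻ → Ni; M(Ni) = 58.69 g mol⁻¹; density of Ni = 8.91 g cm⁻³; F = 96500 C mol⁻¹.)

Q = I·t = 37.60 × 5130.0 = 192900 C; n(e⁻) = 1.999 mol.
n(Ni) = n(e⁻)/2 = 0.9994 mol, so m = 0.9994 × 58.69 = 58.66 g.
Volume = m/ρ = 58.66 / 8.91 = 6.583 cm³.
Thickness = V/A = 6.583 / 527 = 0.0125 cm = 125 μm.

125 μm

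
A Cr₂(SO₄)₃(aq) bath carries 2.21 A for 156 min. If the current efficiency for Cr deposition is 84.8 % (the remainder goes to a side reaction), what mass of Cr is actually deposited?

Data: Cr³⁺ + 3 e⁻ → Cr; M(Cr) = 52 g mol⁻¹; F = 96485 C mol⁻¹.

3.15 g

Q = I·t = 2.210 × 9360.0 = 20690 C.
n(e⁻) = 20690/96485 = 0.2144 mol; theoretically n(Cr) = 0.2144/3 = 0.07146 mol, m_theo = 3.716 g.
At 84.8 % efficiency, m_actual = 0.848 × 3.716 = 3.15 g.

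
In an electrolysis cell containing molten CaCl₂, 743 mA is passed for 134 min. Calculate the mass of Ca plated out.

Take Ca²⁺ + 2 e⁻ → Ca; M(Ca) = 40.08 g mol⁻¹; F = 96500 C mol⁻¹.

Q = I·t = 0.7430 A × 8040.0 s = 5974 C.
n(e⁻) = Q/F = 5974 / 96500 = 0.06190 mol.
Ca²⁺ + 2 e⁻ → Ca, so n(Ca) = n(e⁻)/2 = 0.03095 mol.
m = n·M = 0.03095 × 40.08 = 1.24 g.

1.24 g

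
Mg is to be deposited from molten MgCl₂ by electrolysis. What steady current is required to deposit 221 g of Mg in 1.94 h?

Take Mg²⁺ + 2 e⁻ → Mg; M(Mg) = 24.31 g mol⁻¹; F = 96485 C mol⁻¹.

251 A

n(Mg) = 221 / 24.31 = 9.091 mol.
n(e⁻) = 2 × 9.091 = 18.18 mol.
Q = n(e⁻)·F = 18.18 × 96485 = 1754000 C.
I = Q/t = 1754000 / 6984.0 s = 251 A.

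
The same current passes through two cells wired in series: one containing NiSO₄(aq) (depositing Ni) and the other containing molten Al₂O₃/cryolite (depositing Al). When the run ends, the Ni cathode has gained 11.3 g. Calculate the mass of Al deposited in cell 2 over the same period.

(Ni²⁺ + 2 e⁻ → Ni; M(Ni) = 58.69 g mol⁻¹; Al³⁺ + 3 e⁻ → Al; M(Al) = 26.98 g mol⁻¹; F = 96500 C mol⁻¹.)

3.46 g

n(Ni) = 11.3 / 58.69 = 0.1925 mol.
Since Ni²⁺ + 2 e⁻ → Ni, n(e⁻) passed = 2 × 0.1925 = 0.3851 mol.
Cells in series carry the same charge, so the same 0.3851 mol of electrons passes through cell 2.
Al³⁺ + 3 e⁻ → Al, so n(Al) = 0.3851 / 3 = 0.1284 mol.
m(Al) = 0.1284 × 26.98 = 3.46 g.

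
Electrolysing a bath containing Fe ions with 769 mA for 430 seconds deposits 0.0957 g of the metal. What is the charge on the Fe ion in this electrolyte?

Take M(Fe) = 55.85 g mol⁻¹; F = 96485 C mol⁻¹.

Q = I·t = 0.7690 A × 430.00 s = 330.7 C, so n(e⁻) = 330.7/96485 = 0.003427 mol.
n(Fe) deposited = 0.0957 / 55.85 = 0.001714 mol.
Electrons per atom = n(e⁻)/n(Fe) = 0.003427 / 0.001714 = 2.00 ≈ 2, so the ion is Fe²⁺.

+2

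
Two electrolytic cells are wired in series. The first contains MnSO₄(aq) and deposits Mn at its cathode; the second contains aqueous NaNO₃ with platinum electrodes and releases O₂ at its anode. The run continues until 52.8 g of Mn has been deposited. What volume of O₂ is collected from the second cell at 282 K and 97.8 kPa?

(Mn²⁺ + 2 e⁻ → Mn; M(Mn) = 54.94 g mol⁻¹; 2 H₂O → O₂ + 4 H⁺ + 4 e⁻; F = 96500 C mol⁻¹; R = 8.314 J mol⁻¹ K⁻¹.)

11.5 L

n(Mn) = 52.8 / 54.94 = 0.9610 mol, so n(e⁻) = 2 × 0.9610 = 1.922 mol.
The cells are in series, so the same 1.922 mol of electrons passes through the second cell.
2 H₂O → O₂ + 4 H⁺ + 4 e⁻ — 4 mol e⁻ per mol O₂, so n(O₂) = 1.922/4 = 0.4805 mol.
V = nRT/P = (0.4805 × 8.314 × 282) / (97.8 × 10³) = 0.0115 m³ = 11.5 L.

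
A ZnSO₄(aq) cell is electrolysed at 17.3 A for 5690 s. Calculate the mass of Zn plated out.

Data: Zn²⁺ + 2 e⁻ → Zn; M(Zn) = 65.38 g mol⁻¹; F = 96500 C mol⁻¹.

33.3 g

Q = I·t = 17.30 A × 5690.0 s = 98440 C.
n(e⁻) = Q/F = 98440 / 96500 = 1.020 mol.
Zn²⁺ + 2 e⁻ → Zn, so n(Zn) = n(e⁻)/2 = 0.5100 mol.
m = n·M = 0.5100 × 65.38 = 33.3 g.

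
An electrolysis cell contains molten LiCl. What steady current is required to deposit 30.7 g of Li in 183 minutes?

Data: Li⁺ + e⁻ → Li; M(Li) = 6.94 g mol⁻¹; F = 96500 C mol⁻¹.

38.9 A

n(Li) = 30.7 / 6.94 = 4.424 mol.
n(e⁻) = 1 × 4.424 = 4.424 mol.
Q = n(e⁻)·F = 4.424 × 96500 = 426900 C.
I = Q/t = 426900 / 10980 s = 38.9 A.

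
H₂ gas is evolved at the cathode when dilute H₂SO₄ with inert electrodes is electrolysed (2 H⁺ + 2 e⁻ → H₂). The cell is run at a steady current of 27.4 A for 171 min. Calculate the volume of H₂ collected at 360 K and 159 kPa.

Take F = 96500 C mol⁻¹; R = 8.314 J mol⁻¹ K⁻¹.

Q = I·t = 27.40 A × 10260 s = 281100 C.
n(e⁻) = Q/F = 281100 / 96500 = 2.913 mol.
2 electrons are transferred per H₂ molecule, so n(H₂) = 2.913 / 2 = 1.457 mol.
V = nRT/P = (1.457 × 8.314 × 360) / (159 × 10³ Pa) = 0.0274 m³ = 27.4 L.

27.4 L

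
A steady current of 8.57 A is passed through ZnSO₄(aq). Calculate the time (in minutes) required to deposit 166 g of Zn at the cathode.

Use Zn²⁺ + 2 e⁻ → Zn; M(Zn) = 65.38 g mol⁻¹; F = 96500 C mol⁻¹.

n(Zn) = m/M = 166 / 65.38 = 2.539 mol.
Each Zn atom requires 2 electrons, so n(e⁻) = 2 × 2.539 = 5.078 mol.
Q = n(e⁻)·F = 5.078 × 96500 = 490000 C.
t = Q/I = 490000 / 8.570 A = 57180 s = 953 min.

953 min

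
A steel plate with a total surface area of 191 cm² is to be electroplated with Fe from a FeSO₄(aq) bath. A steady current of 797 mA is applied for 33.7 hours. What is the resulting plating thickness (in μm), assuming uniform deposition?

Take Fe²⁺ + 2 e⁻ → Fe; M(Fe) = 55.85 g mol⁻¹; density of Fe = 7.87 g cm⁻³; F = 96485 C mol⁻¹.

186 μm

Q = I·t = 0.7970 × 121320 = 96690 C; n(e⁻) = 1.002 mol.
n(Fe) = n(e⁻)/2 = 0.5011 mol, so m = 0.5011 × 55.85 = 27.98 g.
Volume = m/ρ = 27.98 / 7.87 = 3.556 cm³.
Thickness = V/A = 3.556 / 191 = 0.0186 cm = 186 μm.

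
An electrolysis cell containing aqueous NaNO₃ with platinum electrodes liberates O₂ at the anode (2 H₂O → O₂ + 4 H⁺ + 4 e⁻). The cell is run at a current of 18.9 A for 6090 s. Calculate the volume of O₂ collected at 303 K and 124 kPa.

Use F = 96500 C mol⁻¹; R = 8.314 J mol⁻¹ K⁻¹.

Q = I·t = 18.90 A × 6090.0 s = 115100 C.
n(e⁻) = Q/F = 115100 / 96500 = 1.193 mol.
4 electrons are transferred per O₂ molecule, so n(O₂) = 1.193 / 4 = 0.2982 mol.
V = nRT/P = (0.2982 × 8.314 × 303) / (124 × 10³ Pa) = 0.00606 m³ = 6.06 L.

6.06 L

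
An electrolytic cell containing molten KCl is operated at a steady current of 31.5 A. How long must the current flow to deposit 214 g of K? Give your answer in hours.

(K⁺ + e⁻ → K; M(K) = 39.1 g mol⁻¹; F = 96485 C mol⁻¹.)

4.66 h

n(K) = m/M = 214 / 39.1 = 5.473 mol.
Each K atom requires 1 electron, so n(e⁻) = 1 × 5.473 = 5.473 mol.
Q = n(e⁻)·F = 5.473 × 96485 = 528100 C.
t = Q/I = 528100 / 31.50 A = 16760 s = 4.66 h.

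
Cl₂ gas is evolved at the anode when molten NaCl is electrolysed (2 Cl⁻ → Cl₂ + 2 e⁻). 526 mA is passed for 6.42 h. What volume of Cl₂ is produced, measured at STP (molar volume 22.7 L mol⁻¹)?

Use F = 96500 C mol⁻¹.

Q = I·t = 0.5260 A × 23112 s = 12160 C.
n(e⁻) = Q/F = 12160 / 96500 = 0.1260 mol.
2 electrons are transferred per Cl₂ molecule, so n(Cl₂) = 0.1260 / 2 = 0.06299 mol.
V = n × V_m = 0.06299 × 22.7 = 1.43 L.

1.43 L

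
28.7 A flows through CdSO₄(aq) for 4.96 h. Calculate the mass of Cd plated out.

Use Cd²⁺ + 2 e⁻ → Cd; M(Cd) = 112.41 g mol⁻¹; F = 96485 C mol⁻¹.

299 g

Q = I·t = 28.70 A × 17856 s = 512500 C.
n(e⁻) = Q/F = 512500 / 96485 = 5.311 mol.
Cd²⁺ + 2 e⁻ → Cd, so n(Cd) = n(e⁻)/2 = 2.656 mol.
m = n·M = 2.656 × 112.41 = 299 g.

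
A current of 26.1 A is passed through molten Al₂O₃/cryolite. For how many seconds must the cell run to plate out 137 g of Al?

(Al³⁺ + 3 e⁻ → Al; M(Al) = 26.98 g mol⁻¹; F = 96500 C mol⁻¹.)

56300 s

n(Al) = m/M = 137 / 26.98 = 5.078 mol.
Each Al atom requires 3 electrons, so n(e⁻) = 3 × 5.078 = 15.23 mol.
Q = n(e⁻)·F = 15.23 × 96500 = 1470000 C.
t = Q/I = 1470000 / 26.10 A = 56320 s.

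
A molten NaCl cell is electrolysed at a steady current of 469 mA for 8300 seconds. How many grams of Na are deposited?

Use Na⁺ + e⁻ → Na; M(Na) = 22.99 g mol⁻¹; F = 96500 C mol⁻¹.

0.927 g

Q = I·t = 0.4690 A × 8300.0 s = 3893 C.
n(e⁻) = Q/F = 3893 / 96500 = 0.04034 mol.
Na⁺ + e⁻ → Na, so n(Na) = n(e⁻)/1 = 0.04034 mol.
m = n·M = 0.04034 × 22.99 = 0.927 g.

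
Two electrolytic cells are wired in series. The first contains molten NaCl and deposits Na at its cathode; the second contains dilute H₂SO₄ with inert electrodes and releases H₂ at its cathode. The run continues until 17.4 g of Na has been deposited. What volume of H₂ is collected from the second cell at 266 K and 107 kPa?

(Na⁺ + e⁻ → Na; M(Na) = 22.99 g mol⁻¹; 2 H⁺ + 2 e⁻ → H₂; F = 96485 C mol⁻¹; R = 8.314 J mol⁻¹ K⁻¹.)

n(Na) = 17.4 / 22.99 = 0.7569 mol, so n(e⁻) = 1 × 0.7569 = 0.7569 mol.
The cells are in series, so the same 0.7569 mol of electrons passes through the second cell.
2 H⁺ + 2 e⁻ → H₂ — 2 mol e⁻ per mol H₂, so n(H₂) = 0.7569/2 = 0.3784 mol.
V = nRT/P = (0.3784 × 8.314 × 266) / (107 × 10³) = 0.00782 m³ = 7.82 L.

7.82 L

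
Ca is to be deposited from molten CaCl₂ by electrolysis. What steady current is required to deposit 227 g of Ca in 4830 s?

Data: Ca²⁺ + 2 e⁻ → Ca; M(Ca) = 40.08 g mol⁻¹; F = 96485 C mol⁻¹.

n(Ca) = 227 / 40.08 = 5.664 mol.
n(e⁻) = 2 × 5.664 = 11.33 mol.
Q = n(e⁻)·F = 11.33 × 96485 = 1093000 C.
I = Q/t = 1093000 / 4830.0 s = 226 A.

226 A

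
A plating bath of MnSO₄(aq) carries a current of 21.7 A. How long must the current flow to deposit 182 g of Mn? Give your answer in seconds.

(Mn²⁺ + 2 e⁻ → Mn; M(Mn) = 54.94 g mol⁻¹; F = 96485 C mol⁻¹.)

n(Mn) = m/M = 182 / 54.94 = 3.313 mol.
Each Mn atom requires 2 electrons, so n(e⁻) = 2 × 3.313 = 6.625 mol.
Q = n(e⁻)·F = 6.625 × 96485 = 639300 C.
t = Q/I = 639300 / 21.70 A = 29460 s.

29500 s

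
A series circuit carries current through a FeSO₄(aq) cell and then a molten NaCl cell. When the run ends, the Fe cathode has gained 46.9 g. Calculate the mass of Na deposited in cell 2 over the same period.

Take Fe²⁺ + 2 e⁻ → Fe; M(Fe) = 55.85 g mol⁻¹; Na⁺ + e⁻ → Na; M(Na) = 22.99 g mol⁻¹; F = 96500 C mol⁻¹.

38.6 g

n(Fe) = 46.9 / 55.85 = 0.8397 mol.
Since Fe²⁺ + 2 e⁻ → Fe, n(e⁻) passed = 2 × 0.8397 = 1.679 mol.
Cells in series carry the same charge, so the same 1.679 mol of electrons passes through cell 2.
Na⁺ + e⁻ → Na, so n(Na) = 1.679 / 1 = 1.679 mol.
m(Na) = 1.679 × 22.99 = 38.6 g.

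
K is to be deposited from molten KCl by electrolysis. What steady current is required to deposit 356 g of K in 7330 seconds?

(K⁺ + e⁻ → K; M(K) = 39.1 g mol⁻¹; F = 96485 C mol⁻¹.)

120 A

n(K) = 356 / 39.1 = 9.105 mol.
n(e⁻) = 1 × 9.105 = 9.105 mol.
Q = n(e⁻)·F = 9.105 × 96485 = 878500 C.
I = Q/t = 878500 / 7330.0 s = 120 A.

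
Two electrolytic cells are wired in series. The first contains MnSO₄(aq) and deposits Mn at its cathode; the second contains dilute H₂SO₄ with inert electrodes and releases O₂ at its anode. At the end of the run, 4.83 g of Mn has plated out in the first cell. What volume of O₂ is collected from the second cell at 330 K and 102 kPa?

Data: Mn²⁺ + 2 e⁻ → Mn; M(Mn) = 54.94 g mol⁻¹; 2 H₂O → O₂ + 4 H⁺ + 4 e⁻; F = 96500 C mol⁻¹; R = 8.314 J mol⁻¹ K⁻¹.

n(Mn) = 4.83 / 54.94 = 0.08791 mol, so n(e⁻) = 2 × 0.08791 = 0.1758 mol.
The cells are in series, so the same 0.1758 mol of electrons passes through the second cell.
2 H₂O → O₂ + 4 H⁺ + 4 e⁻ — 4 mol e⁻ per mol O₂, so n(O₂) = 0.1758/4 = 0.04396 mol.
V = nRT/P = (0.04396 × 8.314 × 330) / (102 × 10³) = 0.00118 m³ = 1.18 L.

1.18 L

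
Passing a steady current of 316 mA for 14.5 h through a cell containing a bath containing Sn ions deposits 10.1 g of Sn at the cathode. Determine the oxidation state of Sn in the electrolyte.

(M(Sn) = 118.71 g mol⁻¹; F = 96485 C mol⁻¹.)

Q = I·t = 0.3160 A × 52200 s = 16500 C, so n(e⁻) = 16500/96485 = 0.1710 mol.
n(Sn) deposited = 10.1 / 118.71 = 0.08508 mol.
Electrons per atom = n(e⁻)/n(Sn) = 0.1710 / 0.08508 = 2.01 ≈ 2, so the ion is Sn²⁺.

+2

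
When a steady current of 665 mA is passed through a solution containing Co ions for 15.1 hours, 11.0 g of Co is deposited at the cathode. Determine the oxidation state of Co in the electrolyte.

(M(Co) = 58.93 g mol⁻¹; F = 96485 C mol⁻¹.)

Q = I·t = 0.6650 A × 54360 s = 36150 C, so n(e⁻) = 36150/96485 = 0.3747 mol.
n(Co) deposited = 11.0 / 58.93 = 0.1867 mol.
Electrons per atom = n(e⁻)/n(Co) = 0.3747 / 0.1867 = 2.01 ≈ 2, so the ion is Co²⁺.

+2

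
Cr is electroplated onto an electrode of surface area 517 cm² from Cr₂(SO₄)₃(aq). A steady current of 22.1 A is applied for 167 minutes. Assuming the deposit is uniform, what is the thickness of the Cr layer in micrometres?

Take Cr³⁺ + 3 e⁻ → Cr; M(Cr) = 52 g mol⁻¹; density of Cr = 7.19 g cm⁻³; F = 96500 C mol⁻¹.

107 μm

Q = I·t = 22.10 × 10020 = 221400 C; n(e⁻) = 2.295 mol.
n(Cr) = n(e⁻)/3 = 0.7649 mol, so m = 0.7649 × 52 = 39.78 g.
Volume = m/ρ = 39.78 / 7.19 = 5.532 cm³.
Thickness = V/A = 5.532 / 517 = 0.0107 cm = 107 μm.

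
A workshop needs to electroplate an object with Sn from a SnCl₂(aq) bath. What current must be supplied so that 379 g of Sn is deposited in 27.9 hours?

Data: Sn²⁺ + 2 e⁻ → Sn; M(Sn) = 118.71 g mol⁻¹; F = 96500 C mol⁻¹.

n(Sn) = 379 / 118.71 = 3.193 mol.
n(e⁻) = 2 × 3.193 = 6.385 mol.
Q = n(e⁻)·F = 6.385 × 96500 = 616200 C.
I = Q/t = 616200 / 100440 s = 6.13 A.

6.13 A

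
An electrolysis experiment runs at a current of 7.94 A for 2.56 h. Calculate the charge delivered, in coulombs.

Q = I·t = 7.940 A × 9216.0 s = 73200 C.

73200 C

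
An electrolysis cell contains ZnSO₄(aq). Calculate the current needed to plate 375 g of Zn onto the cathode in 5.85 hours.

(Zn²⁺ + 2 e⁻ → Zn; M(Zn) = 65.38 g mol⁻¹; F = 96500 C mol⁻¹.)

52.6 A

n(Zn) = 375 / 65.38 = 5.736 mol.
n(e⁻) = 2 × 5.736 = 11.47 mol.
Q = n(e⁻)·F = 11.47 × 96500 = 1107000 C.
I = Q/t = 1107000 / 21060 s = 52.6 A.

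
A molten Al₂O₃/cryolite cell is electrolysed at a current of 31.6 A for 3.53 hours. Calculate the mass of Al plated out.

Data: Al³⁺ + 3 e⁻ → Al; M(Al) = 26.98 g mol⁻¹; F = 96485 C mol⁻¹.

37.4 g

Q = I·t = 31.60 A × 12708 s = 401600 C.
n(e⁻) = Q/F = 401600 / 96485 = 4.162 mol.
Al³⁺ + 3 e⁻ → Al, so n(Al) = n(e⁻)/3 = 1.387 mol.
m = n·M = 1.387 × 26.98 = 37.4 g.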